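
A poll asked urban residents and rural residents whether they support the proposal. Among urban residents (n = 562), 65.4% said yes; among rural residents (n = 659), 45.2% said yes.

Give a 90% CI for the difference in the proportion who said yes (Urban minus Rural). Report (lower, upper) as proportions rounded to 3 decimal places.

(0.156, 0.248)

The two standard errors are √(0.6540×0.3460/562) = 0.02007 and √(0.4520×0.5480/659) = 0.01939.
Because the samples are independent, SE_diff = √(0.02007² + 0.01939²) = 0.02791.
Using z* = 1.645 for 90%, ME = 1.645 × 0.02791 = 0.04591.
p̂₁ − p̂₂ = 0.2020; interval 0.2020 ± 0.04591 gives (0.156, 0.248).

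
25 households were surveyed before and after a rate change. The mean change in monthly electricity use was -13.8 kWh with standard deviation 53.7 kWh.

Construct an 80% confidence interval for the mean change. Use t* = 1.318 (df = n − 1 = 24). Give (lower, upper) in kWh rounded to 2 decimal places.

This is a matched-pairs design, so SE = s_d/√n = 53.7/√25 = 10.7400.
Margin = 1.318 × 10.7400 = 14.1553; the interval is -13.8 ± 14.1553 = (-27.96, 0.36).

(-27.96, 0.36)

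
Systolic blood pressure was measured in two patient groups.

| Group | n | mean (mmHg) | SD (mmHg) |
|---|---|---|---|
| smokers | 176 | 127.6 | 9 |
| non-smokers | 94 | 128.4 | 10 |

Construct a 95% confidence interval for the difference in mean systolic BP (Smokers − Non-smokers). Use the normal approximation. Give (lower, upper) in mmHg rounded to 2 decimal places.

Standard errors of each mean: 9/√176 = 0.6784 and 10/√94 = 1.0314.
SE(x̄₁ − x̄₂) = √(0.6784² + 1.0314²) = 1.2345 for independent samples with unequal variances.
With z* = 1.960, the margin is 1.960 × 1.2345 = 2.4196.
x̄₁ − x̄₂ = 127.6 − 128.4 = -0.8000; the interval is -0.8000 ± 2.4196 = (-3.22, 1.62).

(-3.22, 1.62)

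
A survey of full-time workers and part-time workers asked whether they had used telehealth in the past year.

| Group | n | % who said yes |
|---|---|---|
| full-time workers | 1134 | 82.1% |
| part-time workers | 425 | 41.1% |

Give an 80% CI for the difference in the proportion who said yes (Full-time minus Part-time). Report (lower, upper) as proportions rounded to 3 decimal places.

The two standard errors are √(0.8210×0.1790/1134) = 0.01138 and √(0.4110×0.5890/425) = 0.02387.
Because the samples are independent, SE_diff = √(0.01138² + 0.02387²) = 0.02644.
Using z* = 1.282 for 80%, ME = 1.282 × 0.02644 = 0.03390.
p̂₁ − p̂₂ = 0.4100; interval 0.4100 ± 0.03390 gives (0.376, 0.444).

(0.376, 0.444)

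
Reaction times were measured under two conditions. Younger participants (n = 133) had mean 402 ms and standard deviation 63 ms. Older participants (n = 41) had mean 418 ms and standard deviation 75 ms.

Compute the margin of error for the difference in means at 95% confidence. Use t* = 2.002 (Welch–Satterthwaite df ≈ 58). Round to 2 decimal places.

SE₁ = s₁/√n₁ = 63/√133 = 5.4628; SE₂ = 75/√41 = 11.7130.
Independent samples, unequal variances: SE_diff = √(SE₁² + SE₂²) = √(29.84218384 + 137.194369) = 12.9243.
t* = 2.002, so margin of error = 2.002 × 12.9243 = 25.8744.

25.87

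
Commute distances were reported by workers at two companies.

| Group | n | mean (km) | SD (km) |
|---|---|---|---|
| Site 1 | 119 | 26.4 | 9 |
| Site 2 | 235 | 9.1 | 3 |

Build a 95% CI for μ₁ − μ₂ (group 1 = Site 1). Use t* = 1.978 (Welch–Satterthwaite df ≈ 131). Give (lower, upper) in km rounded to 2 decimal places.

Standard errors of each mean: 9/√119 = 0.8250 and 3/√235 = 0.1957.
SE(x̄₁ − x̄₂) = √(0.8250² + 0.1957²) = 0.8479 for independent samples with unequal variances.
With t* = 1.978, the margin is 1.978 × 0.8479 = 1.6771.
x̄₁ − x̄₂ = 26.4 − 9.1 = 17.3000; the interval is 17.3000 ± 1.6771 = (15.62, 18.98).

(15.62, 18.98)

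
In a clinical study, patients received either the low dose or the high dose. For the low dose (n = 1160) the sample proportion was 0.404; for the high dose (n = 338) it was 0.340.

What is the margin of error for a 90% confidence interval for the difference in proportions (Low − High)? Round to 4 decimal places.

0.0486

Each SE is √(p̂(1−p̂)/n): √(0.4040·0.5960/1160) = 0.01441 and √(0.3400·0.6600/338) = 0.02577.
SE(p̂₁ − p̂₂) = √(SE₁² + SE₂²) = √(0.0002076481 + 0.0006640929) = 0.02953, since the two samples are independent.
At 90% confidence z* = 1.645; margin = 1.645 × 0.02953 = 0.04858.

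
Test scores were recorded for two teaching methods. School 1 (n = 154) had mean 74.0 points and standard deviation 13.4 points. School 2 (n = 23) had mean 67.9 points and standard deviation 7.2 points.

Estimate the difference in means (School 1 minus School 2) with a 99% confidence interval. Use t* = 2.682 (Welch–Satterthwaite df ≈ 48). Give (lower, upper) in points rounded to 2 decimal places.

Per-group SEs: s₁/√n₁ = 13.4/√154 = 1.0798, s₂/√n₂ = 7.2/√23 = 1.5013.
Unpooled SE of the difference: √(1.16596804 + 2.25390169) = 1.8493.
Margin of error = t* · SE = 2.682 × 1.8493 = 4.9598.
x̄₁ − x̄₂ = 74.0 − 67.9 = 6.1000.
CI: 6.1000 ± 4.9598 = (1.14, 11.06).

(1.14, 11.06)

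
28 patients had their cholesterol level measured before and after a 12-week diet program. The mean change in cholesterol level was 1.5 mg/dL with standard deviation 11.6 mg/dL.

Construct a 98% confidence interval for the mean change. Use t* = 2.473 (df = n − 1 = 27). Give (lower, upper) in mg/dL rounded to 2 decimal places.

This is a matched-pairs design, so SE = s_d/√n = 11.6/√28 = 2.1922.
Margin = 2.473 × 2.1922 = 5.4213; the interval is 1.5 ± 5.4213 = (-3.92, 6.92).

(-3.92, 6.92)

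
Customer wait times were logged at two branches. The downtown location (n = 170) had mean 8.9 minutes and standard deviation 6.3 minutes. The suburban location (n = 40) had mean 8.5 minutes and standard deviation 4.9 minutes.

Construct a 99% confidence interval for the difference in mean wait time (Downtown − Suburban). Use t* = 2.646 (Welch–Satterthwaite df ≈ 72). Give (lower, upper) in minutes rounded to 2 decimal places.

Standard errors of each mean: 6.3/√170 = 0.4832 and 4.9/√40 = 0.7748.
SE(x̄₁ − x̄₂) = √(0.4832² + 0.7748²) = 0.9131 for independent samples with unequal variances.
With t* = 2.646, the margin is 2.646 × 0.9131 = 2.4161.
x̄₁ − x̄₂ = 8.9 − 8.5 = 0.4000; the interval is 0.4000 ± 2.4161 = (-2.02, 2.82).

(-2.02, 2.82)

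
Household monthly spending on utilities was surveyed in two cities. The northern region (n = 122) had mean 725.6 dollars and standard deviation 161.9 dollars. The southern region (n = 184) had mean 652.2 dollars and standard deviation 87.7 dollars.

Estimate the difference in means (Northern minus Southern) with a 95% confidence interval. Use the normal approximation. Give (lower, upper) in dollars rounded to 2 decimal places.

Per-group SEs: s₁/√n₁ = 161.9/√122 = 14.6577, s₂/√n₂ = 87.7/√184 = 6.4653.
Unpooled SE of the difference: √(214.84816929 + 41.80010409) = 16.0202.
Margin of error = z* · SE = 1.960 × 16.0202 = 31.3996.
x̄₁ − x̄₂ = 725.6 − 652.2 = 73.4000.
CI: 73.4000 ± 31.3996 = (42.00, 104.80).

(42.00, 104.80)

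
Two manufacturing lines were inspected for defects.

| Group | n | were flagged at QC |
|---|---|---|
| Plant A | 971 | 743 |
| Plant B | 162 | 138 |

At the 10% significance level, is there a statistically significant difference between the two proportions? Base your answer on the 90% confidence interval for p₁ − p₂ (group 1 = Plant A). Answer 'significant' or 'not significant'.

significant

First, p̂₁ = 743/971 = 0.7652; p̂₂ = 138/162 = 0.8519.
The two standard errors are √(0.7652×0.2348/971) = 0.01360 and √(0.8519×0.1481/162) = 0.02791.
Because the samples are independent, SE_diff = √(0.01360² + 0.02791²) = 0.03105.
Using z* = 1.645 for 90%, ME = 1.645 × 0.03105 = 0.05108.
p̂₁ − p̂₂ = -0.0867; interval -0.0867 ± 0.05108 gives (-0.13778, -0.03562).
The interval (-0.13778, -0.03562) does not contain 0, so the difference is significant.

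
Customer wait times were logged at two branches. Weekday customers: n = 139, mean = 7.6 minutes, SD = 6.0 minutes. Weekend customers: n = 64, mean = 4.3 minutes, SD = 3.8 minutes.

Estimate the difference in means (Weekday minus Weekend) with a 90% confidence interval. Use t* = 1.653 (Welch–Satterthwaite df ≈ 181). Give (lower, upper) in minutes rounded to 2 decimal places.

(2.15, 4.45)

SE₁ = s₁/√n₁ = 6.0/√139 = 0.5089; SE₂ = 3.8/√64 = 0.4750.
Independent samples, unequal variances: SE_diff = √(SE₁² + SE₂²) = √(0.25897921 + 0.225625) = 0.6961.
t* = 1.653, so margin of error = 1.653 × 0.6961 = 1.1507.
Difference in means = 7.6 − 4.3 = 3.3000.
3.3000 ± 1.1507 → (2.15, 4.45).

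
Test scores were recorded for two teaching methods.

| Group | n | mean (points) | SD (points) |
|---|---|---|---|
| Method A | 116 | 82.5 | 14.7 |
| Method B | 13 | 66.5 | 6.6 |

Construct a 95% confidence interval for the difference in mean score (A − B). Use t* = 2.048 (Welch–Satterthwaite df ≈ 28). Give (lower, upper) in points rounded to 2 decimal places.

Standard errors of each mean: 14.7/√116 = 1.3649 and 6.6/√13 = 1.8305.
SE(x̄₁ − x̄₂) = √(1.3649² + 1.8305²) = 2.2833 for independent samples with unequal variances.
With t* = 2.048, the margin is 2.048 × 2.2833 = 4.6762.
x̄₁ − x̄₂ = 82.5 − 66.5 = 16.0000; the interval is 16.0000 ± 4.6762 = (11.32, 20.68).

(11.32, 20.68)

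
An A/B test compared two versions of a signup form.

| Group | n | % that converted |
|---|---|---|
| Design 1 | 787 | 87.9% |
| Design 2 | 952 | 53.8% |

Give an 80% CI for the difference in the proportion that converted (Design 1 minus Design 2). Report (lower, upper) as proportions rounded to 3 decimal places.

(0.315, 0.367)

Each SE is √(p̂(1−p̂)/n): √(0.8790·0.1210/787) = 0.01163 and √(0.5380·0.4620/952) = 0.01616.
SE(p̂₁ − p̂₂) = √(SE₁² + SE₂²) = √(0.0001352569 + 0.0002611456) = 0.01991, since the two samples are independent.
At 80% confidence z* = 1.282; margin = 1.282 × 0.01991 = 0.02552.
The difference is 0.8790 − 0.5380 = 0.3410, so the interval is 0.3410 ± 0.02552 = (0.315, 0.367).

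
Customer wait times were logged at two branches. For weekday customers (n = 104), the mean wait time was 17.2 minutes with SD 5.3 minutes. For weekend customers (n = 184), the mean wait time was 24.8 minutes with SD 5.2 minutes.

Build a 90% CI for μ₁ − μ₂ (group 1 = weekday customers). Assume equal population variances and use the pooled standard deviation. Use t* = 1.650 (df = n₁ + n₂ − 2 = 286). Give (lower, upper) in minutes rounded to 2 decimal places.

(-8.66, -6.54)

s_p = √[((n₁−1)s₁² + (n₂−1)s₂²)/(n₁+n₂−2)] = √[(103·5.3² + 183·5.2²)/286] = 5.2362.
SE = 5.2362·√(1/104 + 1/184) = 0.6424.
With t* = 1.650, margin = 1.650 × 0.6424 = 1.0600.
x̄₁ − x̄₂ = 17.2 − 24.8 = -7.6000; interval -7.6000 ± 1.0600 = (-8.66, -6.54).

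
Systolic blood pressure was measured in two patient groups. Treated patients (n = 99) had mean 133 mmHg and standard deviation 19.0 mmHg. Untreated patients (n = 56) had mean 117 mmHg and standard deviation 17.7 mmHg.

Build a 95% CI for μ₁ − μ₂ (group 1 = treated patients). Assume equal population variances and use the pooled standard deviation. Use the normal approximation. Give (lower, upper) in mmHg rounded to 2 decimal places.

Pooled variance s_p² = [98·19.0² + 55·17.7²] / (99+56−2) = 343.8493, so s_p = 18.5432.
SE_diff = s_p·√(1/n₁ + 1/n₂) = 18.5432·√(1/99 + 1/56) = 3.1006.
z* = 1.960; margin = 1.960 × 3.1006 = 6.0772.
Difference = 133 − 117 = 16.0000.
16.0000 ± 6.0772 → (9.92, 22.08).

(9.92, 22.08)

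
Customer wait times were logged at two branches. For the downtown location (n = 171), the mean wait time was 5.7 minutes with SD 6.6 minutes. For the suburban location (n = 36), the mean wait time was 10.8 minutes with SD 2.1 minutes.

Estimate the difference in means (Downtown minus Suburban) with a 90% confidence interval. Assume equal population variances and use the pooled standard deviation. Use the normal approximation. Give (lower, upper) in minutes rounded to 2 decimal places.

Pooled variance s_p² = [170·6.6² + 35·2.1²] / (171+36−2) = 36.8759, so s_p = 6.0726.
SE_diff = s_p·√(1/n₁ + 1/n₂) = 6.0726·√(1/171 + 1/36) = 1.1136.
z* = 1.645; margin = 1.645 × 1.1136 = 1.8319.
Difference = 5.7 − 10.8 = -5.1000.
-5.1000 ± 1.8319 → (-6.93, -3.27).

(-6.93, -3.27)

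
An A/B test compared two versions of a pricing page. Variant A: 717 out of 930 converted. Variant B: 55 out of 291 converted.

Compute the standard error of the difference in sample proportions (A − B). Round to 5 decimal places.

First, p̂₁ = 717/930 = 0.7710; p̂₂ = 55/291 = 0.1890.
The two standard errors are √(0.7710×0.2290/930) = 0.01378 and √(0.1890×0.8110/291) = 0.02295.
Because the samples are independent, SE_diff = √(0.01378² + 0.02295²) = 0.02677.

0.02677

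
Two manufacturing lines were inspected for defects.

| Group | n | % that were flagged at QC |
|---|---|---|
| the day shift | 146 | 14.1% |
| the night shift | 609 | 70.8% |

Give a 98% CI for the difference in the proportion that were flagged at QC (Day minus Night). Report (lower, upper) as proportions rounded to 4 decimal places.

Each SE is √(p̂(1−p̂)/n): √(0.1410·0.8590/146) = 0.02880 and √(0.7080·0.2920/609) = 0.01842.
SE(p̂₁ − p̂₂) = √(SE₁² + SE₂²) = √(0.00082944 + 0.0003392964) = 0.03419, since the two samples are independent.
At 98% confidence z* = 2.326; margin = 2.326 × 0.03419 = 0.07953.
The difference is 0.1410 − 0.7080 = -0.5670, so the interval is -0.5670 ± 0.07953 = (-0.6465, -0.4875).

(-0.6465, -0.4875)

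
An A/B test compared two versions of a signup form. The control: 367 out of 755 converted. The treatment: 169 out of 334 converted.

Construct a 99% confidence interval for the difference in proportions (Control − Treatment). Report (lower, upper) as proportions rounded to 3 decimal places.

Sample proportions: 367/755 = 0.4861, 169/334 = 0.5060.
Each SE is √(p̂(1−p̂)/n): √(0.4861·0.5139/755) = 0.01819 and √(0.5060·0.4940/334) = 0.02736.
SE(p̂₁ − p̂₂) = √(SE₁² + SE₂²) = √(0.0003308761 + 0.0007485696) = 0.03285, since the two samples are independent.
At 99% confidence z* = 2.576; margin = 2.576 × 0.03285 = 0.08462.
The difference is 0.4861 − 0.5060 = -0.0199, so the interval is -0.0199 ± 0.08462 = (-0.105, 0.065).

(-0.105, 0.065)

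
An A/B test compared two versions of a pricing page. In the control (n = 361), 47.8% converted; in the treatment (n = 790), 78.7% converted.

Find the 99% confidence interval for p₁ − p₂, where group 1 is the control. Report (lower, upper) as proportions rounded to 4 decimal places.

(-0.3864, -0.2316)

Each SE is √(p̂(1−p̂)/n): √(0.4780·0.5220/361) = 0.02629 and √(0.7870·0.2130/790) = 0.01457.
SE(p̂₁ − p̂₂) = √(SE₁² + SE₂²) = √(0.0006911641 + 0.0002122849) = 0.03006, since the two samples are independent.
At 99% confidence z* = 2.576; margin = 2.576 × 0.03006 = 0.07743.
The difference is 0.4780 − 0.7870 = -0.3090, so the interval is -0.3090 ± 0.07743 = (-0.3864, -0.2316).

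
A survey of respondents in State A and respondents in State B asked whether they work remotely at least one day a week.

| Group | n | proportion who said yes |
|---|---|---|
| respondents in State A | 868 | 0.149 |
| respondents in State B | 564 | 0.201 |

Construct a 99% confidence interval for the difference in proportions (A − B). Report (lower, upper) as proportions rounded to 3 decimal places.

The two standard errors are √(0.1490×0.8510/868) = 0.01209 and √(0.2010×0.7990/564) = 0.01687.
Because the samples are independent, SE_diff = √(0.01209² + 0.01687²) = 0.02075.
Using z* = 2.576 for 99%, ME = 2.576 × 0.02075 = 0.05345.
p̂₁ − p̂₂ = -0.0520; interval -0.0520 ± 0.05345 gives (-0.105, 0.001).

(-0.105, 0.001)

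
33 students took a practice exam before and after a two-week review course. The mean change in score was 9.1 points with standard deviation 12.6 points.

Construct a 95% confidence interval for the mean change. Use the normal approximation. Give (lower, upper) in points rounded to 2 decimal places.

Paired design: SE = s_d/√n = 12.6/√33 = 2.1934.
z* = 1.960; margin of error = 1.960 × 2.1934 = 4.2991.
9.1 ± 4.2991 → (4.80, 13.40).

(4.80, 13.40)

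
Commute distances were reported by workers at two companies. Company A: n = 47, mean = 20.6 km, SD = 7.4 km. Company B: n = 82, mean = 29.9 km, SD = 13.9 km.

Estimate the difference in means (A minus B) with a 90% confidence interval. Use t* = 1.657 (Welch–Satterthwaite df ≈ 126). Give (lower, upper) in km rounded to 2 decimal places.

Per-group SEs: s₁/√n₁ = 7.4/√47 = 1.0794, s₂/√n₂ = 13.9/√82 = 1.5350.
Unpooled SE of the difference: √(1.16510436 + 2.356225) = 1.8765.
Margin of error = t* · SE = 1.657 × 1.8765 = 3.1094.
x̄₁ − x̄₂ = 20.6 − 29.9 = -9.3000.
CI: -9.3000 ± 3.1094 = (-12.41, -6.19).

(-12.41, -6.19)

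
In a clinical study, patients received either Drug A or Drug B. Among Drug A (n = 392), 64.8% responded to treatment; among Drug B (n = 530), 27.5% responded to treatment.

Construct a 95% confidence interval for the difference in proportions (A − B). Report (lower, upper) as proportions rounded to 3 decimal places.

SE₁ = √(p̂₁(1−p̂₁)/n₁) = √(0.6480·0.3520/392) = 0.02412; SE₂ = √(0.2750·0.7250/530) = 0.01940.
Independent samples: SE of the difference = √(SE₁² + SE₂²) = √(0.0005817744 + 0.00037636) = 0.03095.
z* for 95% confidence is 1.960, so the margin of error is 1.960 × 0.03095 = 0.06066.
Point estimate p̂₁ − p̂₂ = 0.6480 − 0.2750 = 0.3730.
0.3730 ± 0.06066 → (0.312, 0.434).

(0.312, 0.434)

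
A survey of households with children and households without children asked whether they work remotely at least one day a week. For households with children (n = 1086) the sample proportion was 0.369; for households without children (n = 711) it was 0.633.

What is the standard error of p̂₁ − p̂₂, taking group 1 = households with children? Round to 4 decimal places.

0.0233

The two standard errors are √(0.3690×0.6310/1086) = 0.01464 and √(0.6330×0.3670/711) = 0.01808.
Because the samples are independent, SE_diff = √(0.01464² + 0.01808²) = 0.02326.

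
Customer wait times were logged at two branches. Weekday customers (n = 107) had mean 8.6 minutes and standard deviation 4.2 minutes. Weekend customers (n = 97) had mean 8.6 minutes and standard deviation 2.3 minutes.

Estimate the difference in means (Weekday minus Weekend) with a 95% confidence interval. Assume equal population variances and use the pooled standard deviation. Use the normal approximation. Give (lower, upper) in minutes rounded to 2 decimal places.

(-0.94, 0.94)

s_p = √[((n₁−1)s₁² + (n₂−1)s₂²)/(n₁+n₂−2)] = √[(106·4.2² + 96·2.3²)/202] = 3.4308.
SE = 3.4308·√(1/107 + 1/97) = 0.4810.
With z* = 1.960, margin = 1.960 × 0.4810 = 0.9428.
x̄₁ − x̄₂ = 8.6 − 8.6 = 0.0000; interval 0.0000 ± 0.9428 = (-0.94, 0.94).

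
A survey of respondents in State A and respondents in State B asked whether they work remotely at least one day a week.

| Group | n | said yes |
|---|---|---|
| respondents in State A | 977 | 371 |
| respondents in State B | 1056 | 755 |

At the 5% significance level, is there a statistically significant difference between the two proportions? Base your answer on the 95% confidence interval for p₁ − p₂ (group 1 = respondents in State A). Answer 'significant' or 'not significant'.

significant

Sample proportions: 371/977 = 0.3797, 755/1056 = 0.7150.
Each SE is √(p̂(1−p̂)/n): √(0.3797·0.6203/977) = 0.01553 and √(0.7150·0.2850/1056) = 0.01389.
SE(p̂₁ − p̂₂) = √(SE₁² + SE₂²) = √(0.0002411809 + 0.0001929321) = 0.02084, since the two samples are independent.
At 95% confidence z* = 1.960; margin = 1.960 × 0.02084 = 0.04085.
The difference is 0.3797 − 0.7150 = -0.3353, so the interval is -0.3353 ± 0.04085 = (-0.37615, -0.29445).
The interval (-0.37615, -0.29445) does not contain 0, so the difference is significant.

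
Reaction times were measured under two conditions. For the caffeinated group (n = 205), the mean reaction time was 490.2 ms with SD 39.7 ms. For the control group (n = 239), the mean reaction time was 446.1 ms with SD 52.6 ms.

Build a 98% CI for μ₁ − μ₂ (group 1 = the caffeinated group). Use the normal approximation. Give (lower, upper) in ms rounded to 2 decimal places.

(33.89, 54.31)

Standard errors of each mean: 39.7/√205 = 2.7728 and 52.6/√239 = 3.4024.
SE(x̄₁ − x̄₂) = √(2.7728² + 3.4024²) = 4.3892 for independent samples with unequal variances.
With z* = 2.326, the margin is 2.326 × 4.3892 = 10.2093.
x̄₁ − x̄₂ = 490.2 − 446.1 = 44.1000; the interval is 44.1000 ± 10.2093 = (33.89, 54.31).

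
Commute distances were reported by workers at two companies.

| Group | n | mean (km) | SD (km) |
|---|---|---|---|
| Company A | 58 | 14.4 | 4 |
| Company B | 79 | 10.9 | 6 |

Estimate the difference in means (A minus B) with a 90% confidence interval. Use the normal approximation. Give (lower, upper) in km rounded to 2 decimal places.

(2.09, 4.91)

Standard errors of each mean: 4/√58 = 0.5252 and 6/√79 = 0.6751.
SE(x̄₁ − x̄₂) = √(0.5252² + 0.6751²) = 0.8553 for independent samples with unequal variances.
With z* = 1.645, the margin is 1.645 × 0.8553 = 1.4070.
x̄₁ − x̄₂ = 14.4 − 10.9 = 3.5000; the interval is 3.5000 ± 1.4070 = (2.09, 4.91).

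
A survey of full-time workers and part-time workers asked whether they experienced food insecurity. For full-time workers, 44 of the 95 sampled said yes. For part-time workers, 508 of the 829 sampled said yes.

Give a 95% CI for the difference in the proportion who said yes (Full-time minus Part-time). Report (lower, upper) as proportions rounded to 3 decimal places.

First, p̂₁ = 44/95 = 0.4632; p̂₂ = 508/829 = 0.6128.
The two standard errors are √(0.4632×0.5368/95) = 0.05116 and √(0.6128×0.3872/829) = 0.01692.
Because the samples are independent, SE_diff = √(0.05116² + 0.01692²) = 0.05389.
Using z* = 1.960 for 95%, ME = 1.960 × 0.05389 = 0.10562.
p̂₁ − p̂₂ = -0.1496; interval -0.1496 ± 0.10562 gives (-0.255, -0.044).

(-0.255, -0.044)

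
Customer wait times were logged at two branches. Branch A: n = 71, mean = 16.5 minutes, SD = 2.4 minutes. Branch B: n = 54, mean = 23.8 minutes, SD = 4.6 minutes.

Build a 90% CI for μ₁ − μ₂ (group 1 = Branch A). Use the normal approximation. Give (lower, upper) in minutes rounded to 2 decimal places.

(-8.43, -6.17)

SE₁ = s₁/√n₁ = 2.4/√71 = 0.2848; SE₂ = 4.6/√54 = 0.6260.
Independent samples, unequal variances: SE_diff = √(SE₁² + SE₂²) = √(0.08111104 + 0.391876) = 0.6877.
z* = 1.645, so margin of error = 1.645 × 0.6877 = 1.1313.
Difference in means = 16.5 − 23.8 = -7.3000.
-7.3000 ± 1.1313 → (-8.43, -6.17).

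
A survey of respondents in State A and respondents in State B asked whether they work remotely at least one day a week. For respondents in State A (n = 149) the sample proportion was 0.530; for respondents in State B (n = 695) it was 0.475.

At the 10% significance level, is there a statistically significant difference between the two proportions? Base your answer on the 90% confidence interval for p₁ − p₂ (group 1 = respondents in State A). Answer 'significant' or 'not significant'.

not significant

SE₁ = √(p̂₁(1−p̂₁)/n₁) = √(0.5300·0.4700/149) = 0.04089; SE₂ = √(0.4750·0.5250/695) = 0.01894.
Independent samples: SE of the difference = √(SE₁² + SE₂²) = √(0.0016719921 + 0.0003587236) = 0.04506.
z* for 90% confidence is 1.645, so the margin of error is 1.645 × 0.04506 = 0.07412.
Point estimate p̂₁ − p̂₂ = 0.5300 − 0.4750 = 0.0550.
0.0550 ± 0.07412 → (-0.01912, 0.12912).
The interval (-0.01912, 0.12912) contains 0, so the difference is not significant.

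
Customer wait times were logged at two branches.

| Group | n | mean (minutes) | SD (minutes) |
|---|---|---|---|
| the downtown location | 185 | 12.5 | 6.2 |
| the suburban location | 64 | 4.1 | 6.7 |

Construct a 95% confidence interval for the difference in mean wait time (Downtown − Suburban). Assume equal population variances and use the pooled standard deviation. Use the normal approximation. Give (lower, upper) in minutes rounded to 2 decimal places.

Pooled variance s_p² = [184·6.2² + 63·6.7²] / (185+64−2) = 40.0851, so s_p = 6.3313.
SE_diff = s_p·√(1/n₁ + 1/n₂) = 6.3313·√(1/185 + 1/64) = 0.9182.
z* = 1.960; margin = 1.960 × 0.9182 = 1.7997.
Difference = 12.5 − 4.1 = 8.4000.
8.4000 ± 1.7997 → (6.60, 10.20).

(6.60, 10.20)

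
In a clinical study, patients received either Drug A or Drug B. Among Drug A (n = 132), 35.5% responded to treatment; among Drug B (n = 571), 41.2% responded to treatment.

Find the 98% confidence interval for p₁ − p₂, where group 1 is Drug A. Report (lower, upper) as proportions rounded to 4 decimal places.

The two standard errors are √(0.3550×0.6450/132) = 0.04165 and √(0.4120×0.5880/571) = 0.02060.
Because the samples are independent, SE_diff = √(0.04165² + 0.02060²) = 0.04647.
Using z* = 2.326 for 98%, ME = 2.326 × 0.04647 = 0.10809.
p̂₁ − p̂₂ = -0.0570; interval -0.0570 ± 0.10809 gives (-0.1651, 0.0511).

(-0.1651, 0.0511)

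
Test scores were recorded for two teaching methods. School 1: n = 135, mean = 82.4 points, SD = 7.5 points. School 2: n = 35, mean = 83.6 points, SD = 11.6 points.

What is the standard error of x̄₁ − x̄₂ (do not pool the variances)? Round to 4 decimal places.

2.0643

Per-group SEs: s₁/√n₁ = 7.5/√135 = 0.6455, s₂/√n₂ = 11.6/√35 = 1.9608.
Unpooled SE of the difference: √(0.41667025 + 3.84473664) = 2.0643.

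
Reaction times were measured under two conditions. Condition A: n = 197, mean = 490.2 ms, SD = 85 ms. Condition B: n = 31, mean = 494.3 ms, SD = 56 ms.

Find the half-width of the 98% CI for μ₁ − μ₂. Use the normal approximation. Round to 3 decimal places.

Standard errors of each mean: 85/√197 = 6.0560 and 56/√31 = 10.0579.
SE(x̄₁ − x̄₂) = √(6.0560² + 10.0579²) = 11.7404 for independent samples with unequal variances.
With z* = 2.326, the margin is 2.326 × 11.7404 = 27.3082.

27.308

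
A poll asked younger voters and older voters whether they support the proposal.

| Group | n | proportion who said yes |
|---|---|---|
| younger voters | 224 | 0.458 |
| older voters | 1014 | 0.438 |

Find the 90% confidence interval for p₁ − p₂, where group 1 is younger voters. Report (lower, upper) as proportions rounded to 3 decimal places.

(-0.040, 0.080)

SE₁ = √(p̂₁(1−p̂₁)/n₁) = √(0.4580·0.5420/224) = 0.03329; SE₂ = √(0.4380·0.5620/1014) = 0.01558.
Independent samples: SE of the difference = √(SE₁² + SE₂²) = √(0.0011082241 + 0.0002427364) = 0.03676.
z* for 90% confidence is 1.645, so the margin of error is 1.645 × 0.03676 = 0.06047.
Point estimate p̂₁ − p̂₂ = 0.4580 − 0.4380 = 0.0200.
0.0200 ± 0.06047 → (-0.040, 0.080).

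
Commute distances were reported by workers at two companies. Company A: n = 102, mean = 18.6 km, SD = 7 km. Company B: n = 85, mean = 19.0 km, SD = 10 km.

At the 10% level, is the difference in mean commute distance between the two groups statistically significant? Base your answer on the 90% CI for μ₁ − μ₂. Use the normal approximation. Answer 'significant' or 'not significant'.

not significant

Per-group SEs: s₁/√n₁ = 7/√102 = 0.6931, s₂/√n₂ = 10/√85 = 1.0847.
Unpooled SE of the difference: √(0.48038761 + 1.17657409) = 1.2872.
Margin of error = z* · SE = 1.645 × 1.2872 = 2.1174.
x̄₁ − x̄₂ = 18.6 − 19.0 = -0.4000.
CI: -0.4000 ± 2.1174 = (-2.5174, 1.7174).
The interval (-2.5174, 1.7174) contains 0, so the difference is not significant.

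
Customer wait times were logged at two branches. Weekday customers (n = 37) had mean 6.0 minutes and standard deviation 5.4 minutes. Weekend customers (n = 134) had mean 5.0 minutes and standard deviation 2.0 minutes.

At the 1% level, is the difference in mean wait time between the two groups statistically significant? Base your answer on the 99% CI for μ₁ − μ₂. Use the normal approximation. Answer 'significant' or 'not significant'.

not significant

SE₁ = s₁/√n₁ = 5.4/√37 = 0.8878; SE₂ = 2.0/√134 = 0.1728.
Independent samples, unequal variances: SE_diff = √(SE₁² + SE₂²) = √(0.78818884 + 0.02985984) = 0.9045.
z* = 2.576, so margin of error = 2.576 × 0.9045 = 2.3300.
Difference in means = 6.0 − 5.0 = 1.0000.
1.0000 ± 2.3300 → (-1.3300, 3.3300).
The interval (-1.3300, 3.3300) contains 0, so the difference is not significant.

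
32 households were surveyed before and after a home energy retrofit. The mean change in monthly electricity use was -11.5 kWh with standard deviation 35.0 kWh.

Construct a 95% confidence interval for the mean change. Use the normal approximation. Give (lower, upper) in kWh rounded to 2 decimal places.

(-23.63, 0.63)

Paired design: SE = s_d/√n = 35.0/√32 = 6.1872.
z* = 1.960; margin of error = 1.960 × 6.1872 = 12.1269.
-11.5 ± 12.1269 → (-23.63, 0.63).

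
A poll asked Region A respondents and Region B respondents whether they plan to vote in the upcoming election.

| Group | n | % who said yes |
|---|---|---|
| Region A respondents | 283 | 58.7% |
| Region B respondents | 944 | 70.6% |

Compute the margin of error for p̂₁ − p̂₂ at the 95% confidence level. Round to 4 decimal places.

Each SE is √(p̂(1−p̂)/n): √(0.5870·0.4130/283) = 0.02927 and √(0.7060·0.2940/944) = 0.01483.
SE(p̂₁ − p̂₂) = √(SE₁² + SE₂²) = √(0.0008567329 + 0.0002199289) = 0.03281, since the two samples are independent.
At 95% confidence z* = 1.960; margin = 1.960 × 0.03281 = 0.06431.

0.0643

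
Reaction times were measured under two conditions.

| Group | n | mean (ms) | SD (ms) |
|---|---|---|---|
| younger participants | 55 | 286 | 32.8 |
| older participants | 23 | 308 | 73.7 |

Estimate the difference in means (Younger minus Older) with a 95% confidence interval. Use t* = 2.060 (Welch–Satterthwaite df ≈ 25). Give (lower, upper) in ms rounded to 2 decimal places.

SE₁ = s₁/√n₁ = 32.8/√55 = 4.4228; SE₂ = 73.7/√23 = 15.3675.
Independent samples, unequal variances: SE_diff = √(SE₁² + SE₂²) = √(19.56115984 + 236.16005625) = 15.9913.
t* = 2.060, so margin of error = 2.060 × 15.9913 = 32.9421.
Difference in means = 286 − 308 = -22.0000.
-22.0000 ± 32.9421 → (-54.94, 10.94).

(-54.94, 10.94)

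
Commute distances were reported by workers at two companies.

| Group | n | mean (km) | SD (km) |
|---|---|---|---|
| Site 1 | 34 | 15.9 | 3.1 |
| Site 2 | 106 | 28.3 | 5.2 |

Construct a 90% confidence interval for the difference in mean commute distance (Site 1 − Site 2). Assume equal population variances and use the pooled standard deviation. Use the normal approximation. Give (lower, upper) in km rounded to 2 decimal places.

(-13.95, -10.85)

Pooled variance s_p² = [33·3.1² + 105·5.2²] / (34+106−2) = 22.8720, so s_p = 4.7825.
SE_diff = s_p·√(1/n₁ + 1/n₂) = 4.7825·√(1/34 + 1/106) = 0.9426.
z* = 1.645; margin = 1.645 × 0.9426 = 1.5506.
Difference = 15.9 − 28.3 = -12.4000.
-12.4000 ± 1.5506 → (-13.95, -10.85).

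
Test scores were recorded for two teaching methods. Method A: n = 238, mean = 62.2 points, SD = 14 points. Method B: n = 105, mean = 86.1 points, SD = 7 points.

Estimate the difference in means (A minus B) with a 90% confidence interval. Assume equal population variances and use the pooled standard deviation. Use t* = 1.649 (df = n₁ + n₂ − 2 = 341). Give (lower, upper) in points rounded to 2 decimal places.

Pooled variance s_p² = [237·14² + 104·7²] / (238+105−2) = 151.1672, so s_p = 12.2950.
SE_diff = s_p·√(1/n₁ + 1/n₂) = 12.2950·√(1/238 + 1/105) = 1.4404.
t* = 1.649; margin = 1.649 × 1.4404 = 2.3752.
Difference = 62.2 − 86.1 = -23.9000.
-23.9000 ± 2.3752 → (-26.28, -21.52).

(-26.28, -21.52)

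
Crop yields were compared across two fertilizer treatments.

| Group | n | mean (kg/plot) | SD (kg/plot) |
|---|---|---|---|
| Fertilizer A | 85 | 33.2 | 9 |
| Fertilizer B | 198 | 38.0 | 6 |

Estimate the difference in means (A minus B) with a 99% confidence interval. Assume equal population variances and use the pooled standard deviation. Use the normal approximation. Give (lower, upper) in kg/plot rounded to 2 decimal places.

Pooled variance s_p² = [84·9² + 197·6²] / (85+198−2) = 49.4520, so s_p = 7.0322.
SE_diff = s_p·√(1/n₁ + 1/n₂) = 7.0322·√(1/85 + 1/198) = 0.9119.
z* = 2.576; margin = 2.576 × 0.9119 = 2.3491.
Difference = 33.2 − 38.0 = -4.8000.
-4.8000 ± 2.3491 → (-7.15, -2.45).

(-7.15, -2.45)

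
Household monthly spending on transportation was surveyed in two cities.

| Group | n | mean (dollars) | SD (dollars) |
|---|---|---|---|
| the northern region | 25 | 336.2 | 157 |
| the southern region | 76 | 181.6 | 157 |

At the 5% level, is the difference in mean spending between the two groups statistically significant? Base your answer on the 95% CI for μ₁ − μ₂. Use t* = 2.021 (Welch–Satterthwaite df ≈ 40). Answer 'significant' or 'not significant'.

significant

Per-group SEs: s₁/√n₁ = 157/√25 = 31.4000, s₂/√n₂ = 157/√76 = 18.0091.
Unpooled SE of the difference: √(985.96 + 324.32768281) = 36.1979.
Margin of error = t* · SE = 2.021 × 36.1979 = 73.1560.
x̄₁ − x̄₂ = 336.2 − 181.6 = 154.6000.
CI: 154.6000 ± 73.1560 = (81.4440, 227.7560).
The interval (81.4440, 227.7560) does not contain 0, so the difference is significant.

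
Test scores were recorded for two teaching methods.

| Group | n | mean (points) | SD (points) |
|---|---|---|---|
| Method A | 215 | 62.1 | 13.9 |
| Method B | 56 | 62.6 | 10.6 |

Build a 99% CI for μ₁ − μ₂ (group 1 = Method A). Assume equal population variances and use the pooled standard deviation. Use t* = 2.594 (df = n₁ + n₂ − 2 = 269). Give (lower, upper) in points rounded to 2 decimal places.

(-5.67, 4.67)

s_p = √[((n₁−1)s₁² + (n₂−1)s₂²)/(n₁+n₂−2)] = √[(214·13.9² + 55·10.6²)/269] = 13.2921.
SE = 13.2921·√(1/215 + 1/56) = 1.9942.
With t* = 2.594, margin = 2.594 × 1.9942 = 5.1730.
x̄₁ − x̄₂ = 62.1 − 62.6 = -0.5000; interval -0.5000 ± 5.1730 = (-5.67, 4.67).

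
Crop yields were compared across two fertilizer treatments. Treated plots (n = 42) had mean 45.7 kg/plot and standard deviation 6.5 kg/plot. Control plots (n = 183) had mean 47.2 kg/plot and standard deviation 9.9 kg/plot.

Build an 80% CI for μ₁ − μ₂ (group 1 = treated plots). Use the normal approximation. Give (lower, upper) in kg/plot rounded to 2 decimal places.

Per-group SEs: s₁/√n₁ = 6.5/√42 = 1.0030, s₂/√n₂ = 9.9/√183 = 0.7318.
Unpooled SE of the difference: √(1.006009 + 0.53553124) = 1.2416.
Margin of error = z* · SE = 1.282 × 1.2416 = 1.5917.
x̄₁ − x̄₂ = 45.7 − 47.2 = -1.5000.
CI: -1.5000 ± 1.5917 = (-3.09, 0.09).

(-3.09, 0.09)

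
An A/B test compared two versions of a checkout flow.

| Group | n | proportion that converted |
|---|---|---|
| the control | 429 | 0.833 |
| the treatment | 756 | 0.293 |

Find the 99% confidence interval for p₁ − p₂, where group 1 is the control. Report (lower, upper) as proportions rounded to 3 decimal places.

(0.477, 0.603)

The two standard errors are √(0.8330×0.1670/429) = 0.01801 and √(0.2930×0.7070/756) = 0.01655.
Because the samples are independent, SE_diff = √(0.01801² + 0.01655²) = 0.02446.
Using z* = 2.576 for 99%, ME = 2.576 × 0.02446 = 0.06301.
p̂₁ − p̂₂ = 0.5400; interval 0.5400 ± 0.06301 gives (0.477, 0.603).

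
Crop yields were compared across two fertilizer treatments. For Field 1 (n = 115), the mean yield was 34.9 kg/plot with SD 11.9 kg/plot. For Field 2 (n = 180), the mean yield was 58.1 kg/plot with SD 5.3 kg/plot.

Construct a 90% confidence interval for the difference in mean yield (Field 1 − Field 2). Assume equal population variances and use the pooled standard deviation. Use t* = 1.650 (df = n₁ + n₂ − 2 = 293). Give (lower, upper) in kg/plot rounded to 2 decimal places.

Pooled variance s_p² = [114·11.9² + 179·5.3²] / (115+180−2) = 72.2582, so s_p = 8.5005.
SE_diff = s_p·√(1/n₁ + 1/n₂) = 8.5005·√(1/115 + 1/180) = 1.0148.
t* = 1.650; margin = 1.650 × 1.0148 = 1.6744.
Difference = 34.9 − 58.1 = -23.2000.
-23.2000 ± 1.6744 → (-24.87, -21.53).

(-24.87, -21.53)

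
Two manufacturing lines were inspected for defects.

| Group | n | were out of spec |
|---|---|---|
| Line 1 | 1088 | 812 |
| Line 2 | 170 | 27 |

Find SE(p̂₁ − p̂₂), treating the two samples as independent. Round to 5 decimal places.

Sample proportions: 812/1088 = 0.7463, 27/170 = 0.1588.
Each SE is √(p̂(1−p̂)/n): √(0.7463·0.2537/1088) = 0.01319 and √(0.1588·0.8412/170) = 0.02803.
SE(p̂₁ − p̂₂) = √(SE₁² + SE₂²) = √(0.0001739761 + 0.0007856809) = 0.03098, since the two samples are independent.

0.03098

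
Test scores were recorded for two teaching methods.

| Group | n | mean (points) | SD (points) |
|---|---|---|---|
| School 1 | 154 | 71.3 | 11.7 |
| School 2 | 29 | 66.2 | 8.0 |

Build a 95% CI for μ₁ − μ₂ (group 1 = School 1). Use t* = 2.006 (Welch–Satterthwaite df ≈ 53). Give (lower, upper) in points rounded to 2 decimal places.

(1.57, 8.63)

Standard errors of each mean: 11.7/√154 = 0.9428 and 8.0/√29 = 1.4856.
SE(x̄₁ − x̄₂) = √(0.9428² + 1.4856²) = 1.7595 for independent samples with unequal variances.
With t* = 2.006, the margin is 2.006 × 1.7595 = 3.5296.
x̄₁ − x̄₂ = 71.3 − 66.2 = 5.1000; the interval is 5.1000 ± 3.5296 = (1.57, 8.63).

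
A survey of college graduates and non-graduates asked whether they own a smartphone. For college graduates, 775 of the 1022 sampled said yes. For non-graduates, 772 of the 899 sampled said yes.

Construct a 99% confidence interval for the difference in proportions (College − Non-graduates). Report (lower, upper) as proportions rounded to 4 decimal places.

First, p̂₁ = 775/1022 = 0.7583; p̂₂ = 772/899 = 0.8587.
The two standard errors are √(0.7583×0.2417/1022) = 0.01339 and √(0.8587×0.1413/899) = 0.01162.
Because the samples are independent, SE_diff = √(0.01339² + 0.01162²) = 0.01773.
Using z* = 2.576 for 99%, ME = 2.576 × 0.01773 = 0.04567.
p̂₁ − p̂₂ = -0.1004; interval -0.1004 ± 0.04567 gives (-0.1461, -0.0547).

(-0.1461, -0.0547)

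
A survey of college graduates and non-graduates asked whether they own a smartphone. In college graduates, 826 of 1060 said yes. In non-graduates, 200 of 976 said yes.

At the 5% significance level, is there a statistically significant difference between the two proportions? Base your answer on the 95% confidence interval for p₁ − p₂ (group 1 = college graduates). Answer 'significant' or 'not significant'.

p̂₁ = 826/1060 = 0.7792 and p̂₂ = 200/976 = 0.2049.
SE₁ = √(p̂₁(1−p̂₁)/n₁) = √(0.7792·0.2208/1060) = 0.01274; SE₂ = √(0.2049·0.7951/976) = 0.01292.
Independent samples: SE of the difference = √(SE₁² + SE₂²) = √(0.0001623076 + 0.0001669264) = 0.01814.
z* for 95% confidence is 1.960, so the margin of error is 1.960 × 0.01814 = 0.03555.
Point estimate p̂₁ − p̂₂ = 0.7792 − 0.2049 = 0.5743.
0.5743 ± 0.03555 → (0.53875, 0.60985).
The interval (0.53875, 0.60985) does not contain 0, so the difference is significant.

significant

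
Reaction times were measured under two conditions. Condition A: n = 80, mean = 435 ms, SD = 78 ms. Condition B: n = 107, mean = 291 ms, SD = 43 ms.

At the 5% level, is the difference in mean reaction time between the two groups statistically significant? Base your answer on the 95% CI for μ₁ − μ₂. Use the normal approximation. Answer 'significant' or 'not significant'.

Per-group SEs: s₁/√n₁ = 78/√80 = 8.7207, s₂/√n₂ = 43/√107 = 4.1570.
Unpooled SE of the difference: √(76.05060849 + 17.280649) = 9.6608.
Margin of error = z* · SE = 1.960 × 9.6608 = 18.9352.
x̄₁ − x̄₂ = 435 − 291 = 144.0000.
CI: 144.0000 ± 18.9352 = (125.0648, 162.9352).
The interval (125.0648, 162.9352) does not contain 0, so the difference is significant.

significant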